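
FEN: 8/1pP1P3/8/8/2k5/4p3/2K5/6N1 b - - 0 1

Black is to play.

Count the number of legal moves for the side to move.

Black to move; king on c4.
In check: no.
Legal moves: Kd5, Kc5, Kb5, Kd4, Kb4, b6, e2, b5.
Count: 8.

8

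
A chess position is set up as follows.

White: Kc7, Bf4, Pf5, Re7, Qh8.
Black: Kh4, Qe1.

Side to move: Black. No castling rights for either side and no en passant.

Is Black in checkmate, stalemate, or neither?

Black to move; black king on h4.
In check: yes, from the white queen on h8.
Legal moves for Black: Kg4.
Black is in check but has 1 legal move → neither.

neither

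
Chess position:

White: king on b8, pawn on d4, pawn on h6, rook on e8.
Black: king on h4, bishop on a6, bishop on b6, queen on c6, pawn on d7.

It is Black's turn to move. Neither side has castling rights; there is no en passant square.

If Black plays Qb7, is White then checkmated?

yes

After Qb7: white king on b8; in check: yes, from the black queen on b7.
King squares — a7: attacked by Bb6; b7: attacked by Ba6; c7: attacked by Bb6; a8: attacked by Qb7; c8: attacked by Qb7.
White has no legal moves → checkmate.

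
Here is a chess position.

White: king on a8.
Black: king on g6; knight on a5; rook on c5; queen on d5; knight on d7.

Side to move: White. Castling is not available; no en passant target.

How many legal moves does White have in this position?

1

White to move; king on a8.
In check: yes, from the black queen on d5.
Legal moves: Ka7.
Count: 1.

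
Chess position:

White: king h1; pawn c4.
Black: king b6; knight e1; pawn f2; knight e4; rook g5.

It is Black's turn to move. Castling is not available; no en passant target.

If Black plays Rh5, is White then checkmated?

yes

After Rh5: white king on h1; in check: yes, from the black rook on h5.
King squares — g1: attacked by Pf2; g2: attacked by Ne1; h2: attacked by Rh5.
White has no legal moves → checkmate.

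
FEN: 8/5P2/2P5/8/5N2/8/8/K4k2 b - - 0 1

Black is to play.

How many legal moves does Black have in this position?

3

Black to move; king on f1.
In check: no.
Legal moves: Kf2, Kg1, Ke1.
Count: 3.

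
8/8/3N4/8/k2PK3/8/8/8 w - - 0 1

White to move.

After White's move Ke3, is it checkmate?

After Ke3: black king on a4; in check: no.
Black is not in check, so this cannot be checkmate.

no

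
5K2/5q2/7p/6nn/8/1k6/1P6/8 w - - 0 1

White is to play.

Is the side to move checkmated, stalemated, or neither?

checkmate

White to move; white king on f8.
In check: yes, from the black queen on f7.
King squares — e7: attacked by Qf7; f7: attacked by Ng5; g7: attacked by Nh5; e8: attacked by Qf7; g8: attacked by Qf7.
Legal moves for White: none.
In check with no legal moves → checkmate.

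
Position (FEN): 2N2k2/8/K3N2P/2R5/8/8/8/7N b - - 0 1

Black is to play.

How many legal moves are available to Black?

3

Black to move; king on f8.
In check: yes, from the white knight on e6.
Legal moves: Kg8, Ke8, Kf7.
Count: 3.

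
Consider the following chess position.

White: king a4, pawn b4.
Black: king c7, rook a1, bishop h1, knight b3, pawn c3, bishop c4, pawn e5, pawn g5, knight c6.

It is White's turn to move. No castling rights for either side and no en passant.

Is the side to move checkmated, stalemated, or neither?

checkmate

White to move; white king on a4.
In check: yes, from the black rook on a1.
King squares — a3: attacked by Ra1; b3: attacked by Bc4; b4: own pawn; a5: attacked by Ra1; b5: attacked by Bc4.
Legal moves for White: none.
In check with no legal moves → checkmate.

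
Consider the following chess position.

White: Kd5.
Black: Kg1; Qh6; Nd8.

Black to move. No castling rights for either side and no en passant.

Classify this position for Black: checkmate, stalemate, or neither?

neither

Black to move; black king on g1.
In check: no.
Legal moves for Black include: Nf7, Nb7, Ne6, Nc6, Qh8, Qf8, Qh7, Qg7, Qg6, Qf6, Qe6+, Qd6+, Qc6+, Qb6, Qa6, Qh5+, Qg5+, Qh4, ... (list truncated; more exist).
Black has legal moves and is not in check → neither.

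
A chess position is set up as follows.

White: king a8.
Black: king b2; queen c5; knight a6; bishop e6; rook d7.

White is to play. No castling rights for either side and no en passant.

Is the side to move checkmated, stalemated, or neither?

stalemate

White to move; white king on a8.
In check: no.
King squares — a7: attacked by Qc5; b7: attacked by Rd7; b8: attacked by Na6.
Legal moves for White: none.
Not in check and no legal moves → stalemate.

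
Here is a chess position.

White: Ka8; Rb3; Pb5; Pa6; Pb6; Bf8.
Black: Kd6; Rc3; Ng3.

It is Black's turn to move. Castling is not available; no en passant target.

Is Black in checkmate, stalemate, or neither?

Black to move; black king on d6.
In check: yes, from the white bishop on f8.
Legal moves for Black: Kd7, Ke6, Ke5, Kd5.
Black is in check but has 4 legal moves → neither.

neither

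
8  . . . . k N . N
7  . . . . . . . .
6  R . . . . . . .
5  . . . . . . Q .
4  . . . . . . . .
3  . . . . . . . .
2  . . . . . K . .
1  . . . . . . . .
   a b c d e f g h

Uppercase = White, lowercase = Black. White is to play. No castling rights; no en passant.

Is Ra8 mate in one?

yes

After Ra8: black king on e8; in check: yes, from the white rook on a8.
King squares — d7: attacked by Nf8; e7: attacked by Qg5; f7: attacked by Nh8; d8: attacked by Qg5; f8: attacked by Ra8.
Black has no legal moves → checkmate.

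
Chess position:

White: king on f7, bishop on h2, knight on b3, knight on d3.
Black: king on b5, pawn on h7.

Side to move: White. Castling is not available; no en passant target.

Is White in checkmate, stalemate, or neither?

neither

White to move; white king on f7.
In check: no.
Legal moves for White include: Kg8, Kf8, Ke8, Kg7, Ke7, Kf6, Ke6, Ne5, Ndc5, Nf4, Nb4, Nf2, Nb2, Ne1, Ndc1, Nbc5, Na5, Nd4+, ... (list truncated; more exist).
White has legal moves and is not in check → neither.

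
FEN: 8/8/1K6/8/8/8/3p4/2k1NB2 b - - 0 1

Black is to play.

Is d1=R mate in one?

After d1=R: white king on b6; in check: no.
White is not in check, so this cannot be checkmate.

no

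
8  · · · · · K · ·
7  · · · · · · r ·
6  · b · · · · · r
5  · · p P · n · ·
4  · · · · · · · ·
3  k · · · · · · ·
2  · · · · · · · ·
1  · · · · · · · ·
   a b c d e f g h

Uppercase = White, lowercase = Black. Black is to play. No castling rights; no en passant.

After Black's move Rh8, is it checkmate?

yes

After Rh8: white king on f8; in check: yes, from the black rook on h8.
King squares — e7: attacked by Nf5; f7: attacked by Rg7; g7: attacked by Nf5; e8: attacked by Rh8; g8: attacked by Rg7.
White has no legal moves → checkmate.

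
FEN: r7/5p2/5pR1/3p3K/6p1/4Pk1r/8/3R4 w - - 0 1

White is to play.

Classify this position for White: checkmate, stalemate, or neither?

White to move; white king on h5.
In check: yes, from the black rook on h3.
King squares — g4: attacked by Kf3; h4: attacked by Rh3; g5: attacked by Pf6; g6: own rook; h6: attacked by Rh3.
Legal moves for White: none.
In check with no legal moves → checkmate.

checkmate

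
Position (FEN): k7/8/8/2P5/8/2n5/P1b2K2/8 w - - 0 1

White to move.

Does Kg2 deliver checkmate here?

After Kg2: black king on a8; in check: no.
Black is not in check, so this cannot be checkmate.

no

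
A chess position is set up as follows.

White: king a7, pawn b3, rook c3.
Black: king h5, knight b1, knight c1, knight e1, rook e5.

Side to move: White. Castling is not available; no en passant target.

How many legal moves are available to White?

White to move; king on a7.
In check: no.
Legal moves: Kb8, Ka8, Kb7, Kb6, Ka6, Rc8, Rc7, Rc6, Rc5, Rc4, Rh3+, Rg3, Rf3, Re3, Rd3, Rc2, Rxc1, b4.
Count: 18.

18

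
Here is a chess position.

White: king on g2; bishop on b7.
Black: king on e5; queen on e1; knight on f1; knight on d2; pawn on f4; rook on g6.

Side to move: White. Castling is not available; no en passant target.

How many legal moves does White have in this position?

White to move; king on g2.
In check: yes, from the black rook on g6.
Legal moves: Kh3, Kh1.
Count: 2.

2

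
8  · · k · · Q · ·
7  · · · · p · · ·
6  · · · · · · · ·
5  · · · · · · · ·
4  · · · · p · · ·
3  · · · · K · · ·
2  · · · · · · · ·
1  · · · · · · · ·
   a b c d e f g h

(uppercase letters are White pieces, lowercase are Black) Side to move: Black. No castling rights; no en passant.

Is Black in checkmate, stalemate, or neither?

neither

Black to move; black king on c8.
In check: yes, from the white queen on f8.
Legal moves for Black: Kd7, Kc7, Kb7.
Black is in check but has 3 legal moves → neither.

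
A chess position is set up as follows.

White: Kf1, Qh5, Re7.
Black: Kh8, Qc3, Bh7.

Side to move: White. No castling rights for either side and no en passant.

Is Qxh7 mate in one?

After Qxh7: black king on h8; in check: yes, from the white queen on h7.
King squares — g7: attacked by Re7; h7: attacked by Re7; g8: attacked by Qh7.
Black has no legal moves → checkmate.

yes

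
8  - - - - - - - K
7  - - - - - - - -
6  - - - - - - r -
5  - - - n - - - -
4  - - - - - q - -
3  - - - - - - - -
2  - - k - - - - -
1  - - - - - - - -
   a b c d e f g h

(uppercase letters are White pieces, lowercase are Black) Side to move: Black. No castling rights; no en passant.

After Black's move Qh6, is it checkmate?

yes

After Qh6: white king on h8; in check: yes, from the black queen on h6.
King squares — g7: attacked by Rg6; h7: attacked by Qh6; g8: attacked by Rg6.
White has no legal moves → checkmate.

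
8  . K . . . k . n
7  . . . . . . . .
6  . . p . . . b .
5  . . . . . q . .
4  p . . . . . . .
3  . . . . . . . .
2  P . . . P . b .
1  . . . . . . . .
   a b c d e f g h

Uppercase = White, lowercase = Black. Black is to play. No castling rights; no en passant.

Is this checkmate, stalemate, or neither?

Black to move; black king on f8.
In check: no.
Legal moves for Black include: Nf7, Kg8, Ke8, Kg7, Kf7, Ke7, Be8, Bh7, Bf7, Bh5, Qc8+, Qf7, Qd7, Qf6, Qe6, Qh5, Qg5, Qe5+, ... (list truncated; more exist).
Black has legal moves and is not in check → neither.

neither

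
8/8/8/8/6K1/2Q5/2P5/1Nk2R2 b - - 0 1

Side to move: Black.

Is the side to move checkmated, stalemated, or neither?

checkmate

Black to move; black king on c1.
In check: yes, from the white rook on f1.
King squares — b1: attacked by Rf1; d1: attacked by Rf1; b2: attacked by Qc3; c2: attacked by Qc3; d2: attacked by Nb1.
Legal moves for Black: none.
In check with no legal moves → checkmate.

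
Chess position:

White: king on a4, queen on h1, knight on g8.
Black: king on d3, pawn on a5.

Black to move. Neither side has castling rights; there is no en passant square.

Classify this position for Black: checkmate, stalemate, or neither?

Black to move; black king on d3.
In check: no.
Legal moves for Black: Kd4, Kc4, Ke3, Kc3, Ke2, Kd2, Kc2.
Black has 7 legal moves and is not in check → neither.

neither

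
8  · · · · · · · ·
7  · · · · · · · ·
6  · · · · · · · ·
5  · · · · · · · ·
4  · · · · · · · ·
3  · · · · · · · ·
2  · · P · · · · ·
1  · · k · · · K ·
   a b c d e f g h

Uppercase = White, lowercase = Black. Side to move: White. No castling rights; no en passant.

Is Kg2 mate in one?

no

After Kg2: black king on c1; in check: no.
Black is not in check, so this cannot be checkmate.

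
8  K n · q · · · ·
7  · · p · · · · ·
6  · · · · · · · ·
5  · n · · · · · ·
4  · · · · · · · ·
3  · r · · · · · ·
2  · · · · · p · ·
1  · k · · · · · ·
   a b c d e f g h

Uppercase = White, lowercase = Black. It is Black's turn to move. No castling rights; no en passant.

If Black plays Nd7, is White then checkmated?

After Nd7: white king on a8; in check: yes, from the black queen on d8.
White has 1 legal reply: Kb7.
In check but a legal move exists → not checkmate.

no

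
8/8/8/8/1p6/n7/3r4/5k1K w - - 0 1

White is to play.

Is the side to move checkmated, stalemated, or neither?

stalemate

White to move; white king on h1.
In check: no.
King squares — g1: attacked by Kf1; g2: attacked by Kf1; h2: attacked by Rd2.
Legal moves for White: none.
Not in check and no legal moves → stalemate.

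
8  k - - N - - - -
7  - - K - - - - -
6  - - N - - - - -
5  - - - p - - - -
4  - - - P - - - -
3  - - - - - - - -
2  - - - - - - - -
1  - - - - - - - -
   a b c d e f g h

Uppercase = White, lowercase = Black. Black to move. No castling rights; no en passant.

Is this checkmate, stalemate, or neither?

stalemate

Black to move; black king on a8.
In check: no.
King squares — a7: attacked by Nc6; b7: attacked by Kc7; b8: attacked by Nc6.
Legal moves for Black: none.
Not in check and no legal moves → stalemate.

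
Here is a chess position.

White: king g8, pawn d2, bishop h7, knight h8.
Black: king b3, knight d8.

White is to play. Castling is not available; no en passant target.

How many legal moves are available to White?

12

White to move; king on g8.
In check: no.
Legal moves: Nf7, Ng6, Kf8, Kg7, Bg6, Bf5, Be4, Bd3, Bc2+, Bb1, d3, d4.
Count: 12.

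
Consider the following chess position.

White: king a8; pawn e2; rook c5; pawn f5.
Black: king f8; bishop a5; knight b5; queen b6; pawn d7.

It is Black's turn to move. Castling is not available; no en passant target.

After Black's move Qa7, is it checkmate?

yes

After Qa7: white king on a8; in check: yes, from the black queen on a7.
King squares — a7: attacked by Nb5; b7: attacked by Qa7; b8: attacked by Qa7.
White has no legal moves → checkmate.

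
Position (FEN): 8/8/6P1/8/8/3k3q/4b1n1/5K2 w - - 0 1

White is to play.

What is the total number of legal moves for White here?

2

White to move; king on f1.
In check: yes, from the black bishop on e2.
Legal moves: Kf2, Kg1.
Count: 2.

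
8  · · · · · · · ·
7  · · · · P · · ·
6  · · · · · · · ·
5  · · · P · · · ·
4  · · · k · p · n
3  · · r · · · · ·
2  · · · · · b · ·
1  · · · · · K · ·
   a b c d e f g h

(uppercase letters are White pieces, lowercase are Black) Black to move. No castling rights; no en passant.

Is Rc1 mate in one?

no

After Rc1: white king on f1; in check: yes, from the black rook on c1.
White has 2 legal replies: Kxf2, Ke2.
In check but a legal move exists → not checkmate.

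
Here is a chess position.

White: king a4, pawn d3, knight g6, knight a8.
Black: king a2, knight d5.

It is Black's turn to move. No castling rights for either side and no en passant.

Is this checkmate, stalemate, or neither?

Black to move; black king on a2.
In check: no.
Legal moves for Black: Ne7, Nc7, Nf6, Nb6+, Nf4, Nb4, Ne3, Nc3+, Kb2, Kb1, Ka1.
Black has 11 legal moves and is not in check → neither.

neither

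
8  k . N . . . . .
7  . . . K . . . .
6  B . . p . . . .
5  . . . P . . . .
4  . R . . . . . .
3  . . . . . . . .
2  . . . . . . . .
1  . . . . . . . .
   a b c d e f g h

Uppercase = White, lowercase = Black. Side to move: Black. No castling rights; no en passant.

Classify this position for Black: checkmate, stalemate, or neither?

Black to move; black king on a8.
In check: no.
King squares — a7: attacked by Nc8; b7: attacked by Rb4; b8: attacked by Rb4.
Legal moves for Black: none.
Not in check and no legal moves → stalemate.

stalemate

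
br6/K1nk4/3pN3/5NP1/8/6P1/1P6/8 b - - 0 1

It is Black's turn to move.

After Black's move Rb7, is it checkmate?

yes

After Rb7: white king on a7; in check: yes, from the black rook on b7.
King squares — a6: attacked by Nc7; b6: attacked by Rb7; b7: attacked by Ba8; a8: attacked by Nc7; b8: attacked by Rb7.
White has no legal moves → checkmate.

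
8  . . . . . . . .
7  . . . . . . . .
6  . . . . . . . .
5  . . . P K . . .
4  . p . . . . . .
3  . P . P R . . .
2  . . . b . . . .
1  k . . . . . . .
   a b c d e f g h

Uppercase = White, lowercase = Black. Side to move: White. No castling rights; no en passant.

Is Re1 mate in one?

After Re1: black king on a1; in check: yes, from the white rook on e1.
Black has 4 legal replies: Kb2, Ka2, Bxe1, Bc1.
In check but a legal move exists → not checkmate.

no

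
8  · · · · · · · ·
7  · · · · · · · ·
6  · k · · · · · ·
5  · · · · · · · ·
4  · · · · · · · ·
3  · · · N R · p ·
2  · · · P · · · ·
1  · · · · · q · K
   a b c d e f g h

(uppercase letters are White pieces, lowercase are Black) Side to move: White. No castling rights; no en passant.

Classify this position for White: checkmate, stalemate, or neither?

checkmate

White to move; white king on h1.
In check: yes, from the black queen on f1.
King squares — g1: attacked by Qf1; g2: attacked by Qf1; h2: attacked by Pg3.
Legal moves for White: none.
In check with no legal moves → checkmate.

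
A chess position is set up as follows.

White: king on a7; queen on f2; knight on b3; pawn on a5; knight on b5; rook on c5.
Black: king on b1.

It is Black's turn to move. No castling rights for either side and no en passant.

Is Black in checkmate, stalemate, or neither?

Black to move; black king on b1.
In check: no.
King squares — a1: attacked by Nb3; c1: attacked by Nb3; a2: attacked by Qf2; b2: attacked by Qf2; c2: attacked by Qf2.
Legal moves for Black: none.
Not in check and no legal moves → stalemate.

stalemate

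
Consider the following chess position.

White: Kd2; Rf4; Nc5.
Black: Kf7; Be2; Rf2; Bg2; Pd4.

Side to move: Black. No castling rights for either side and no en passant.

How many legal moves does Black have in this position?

Black to move; king on f7.
In check: yes, from the white rook on f4.
Legal moves: Kg8, Ke8, Kg7, Ke7, Kg6, Rxf4.
Count: 6.

6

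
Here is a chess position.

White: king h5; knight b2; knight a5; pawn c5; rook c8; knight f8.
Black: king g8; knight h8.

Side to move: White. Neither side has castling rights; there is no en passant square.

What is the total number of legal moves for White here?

23

White to move; king on h5.
In check: no.
Legal moves: Nh7+, Nd7+, Ng6+, Ne6+, Re8, Rd8, Rb8, Ra8, Rc7, Rc6, Kh6, Kg5, Kh4, Kg4, Nb7, Nc6, Nac4, Nb3, Nbc4, Na4, Nd3, Nd1, c6.
Count: 23.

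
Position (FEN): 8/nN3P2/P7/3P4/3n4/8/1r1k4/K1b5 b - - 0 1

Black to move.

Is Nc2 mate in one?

yes

After Nc2: white king on a1; in check: yes, from the black knight on c2.
King squares — b1: attacked by Rb2; a2: attacked by Rb2; b2: attacked by Bc1.
White has no legal moves → checkmate.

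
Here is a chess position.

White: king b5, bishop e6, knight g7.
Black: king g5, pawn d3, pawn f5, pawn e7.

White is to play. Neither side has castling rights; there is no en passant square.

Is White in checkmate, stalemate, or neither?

neither

White to move; white king on b5.
In check: no.
Legal moves for White include: Ne8, Nh5, Nxf5, Bg8, Bc8, Bf7, Bd7, Bxf5, Bd5, Bc4, Bb3, Ba2, Kc6, Kb6, Ka6, Kc5, Ka5, Kc4, ... (list truncated; more exist).
White has legal moves and is not in check → neither.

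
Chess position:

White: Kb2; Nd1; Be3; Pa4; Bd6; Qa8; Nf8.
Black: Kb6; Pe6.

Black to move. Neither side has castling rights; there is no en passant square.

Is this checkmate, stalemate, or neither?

checkmate

Black to move; black king on b6.
In check: yes, from the white bishop on e3.
King squares — a5: attacked by Qa8; b5: attacked by Pa4; c5: attacked by Be3; a6: attacked by Qa8; c6: attacked by Qa8; a7: attacked by Be3; b7: attacked by Qa8; c7: attacked by Bd6.
Legal moves for Black: none.
In check with no legal moves → checkmate.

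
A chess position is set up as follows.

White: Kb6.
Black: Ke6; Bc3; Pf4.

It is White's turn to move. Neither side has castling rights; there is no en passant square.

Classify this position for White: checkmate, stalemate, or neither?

White to move; white king on b6.
In check: no.
Legal moves for White: Kc7, Kb7, Ka7, Kc6, Ka6, Kc5, Kb5.
White has 7 legal moves and is not in check → neither.

neither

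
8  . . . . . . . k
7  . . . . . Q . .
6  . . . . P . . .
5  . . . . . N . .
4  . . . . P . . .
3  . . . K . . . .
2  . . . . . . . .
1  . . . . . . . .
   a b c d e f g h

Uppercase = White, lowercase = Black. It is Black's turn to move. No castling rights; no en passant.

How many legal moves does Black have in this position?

0

Black to move; king on h8.
In check: no.
Legal moves: none.
Count: 0.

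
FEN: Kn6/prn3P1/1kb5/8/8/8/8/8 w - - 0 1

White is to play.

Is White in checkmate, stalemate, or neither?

checkmate

White to move; white king on a8.
In check: yes, from the black knight on c7.
King squares — a7: attacked by Kb6; b7: attacked by Kb6; b8: attacked by Rb7.
Legal moves for White: none.
In check with no legal moves → checkmate.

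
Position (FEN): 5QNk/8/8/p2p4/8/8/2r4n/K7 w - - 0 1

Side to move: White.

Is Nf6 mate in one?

yes

After Nf6: black king on h8; in check: yes, from the white queen on f8.
King squares — g7: attacked by Qf8; h7: attacked by Nf6; g8: attacked by Nf6.
Black has no legal moves → checkmate.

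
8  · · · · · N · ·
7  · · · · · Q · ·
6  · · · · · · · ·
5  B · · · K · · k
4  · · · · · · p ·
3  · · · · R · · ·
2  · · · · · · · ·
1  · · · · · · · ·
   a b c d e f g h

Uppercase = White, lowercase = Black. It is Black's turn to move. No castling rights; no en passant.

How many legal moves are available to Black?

3

Black to move; king on h5.
In check: yes, from the white queen on f7.
Legal moves: Kh6, Kg5, Kh4.
Count: 3.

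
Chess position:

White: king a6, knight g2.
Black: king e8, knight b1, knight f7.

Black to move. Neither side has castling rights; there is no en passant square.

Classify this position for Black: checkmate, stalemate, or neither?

Black to move; black king on e8.
In check: no.
Legal moves for Black: Kf8, Kd8, Ke7, Kd7, Nh8, Nd8, Nh6, Nd6, Ng5, Ne5, Nc3, Na3, Nd2.
Black has 13 legal moves and is not in check → neither.

neither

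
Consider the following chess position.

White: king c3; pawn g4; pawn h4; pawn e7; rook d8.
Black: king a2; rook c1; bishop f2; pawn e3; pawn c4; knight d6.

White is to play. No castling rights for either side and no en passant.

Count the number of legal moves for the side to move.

White to move; king on c3.
In check: yes, from the black rook on c1.
Legal moves: Kd4, Kb4.
Count: 2.

2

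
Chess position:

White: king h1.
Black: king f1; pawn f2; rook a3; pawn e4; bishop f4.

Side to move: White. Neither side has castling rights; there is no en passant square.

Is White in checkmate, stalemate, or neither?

White to move; white king on h1.
In check: no.
King squares — g1: attacked by Kf1; g2: attacked by Kf1; h2: attacked by Bf4.
Legal moves for White: none.
Not in check and no legal moves → stalemate.

stalemate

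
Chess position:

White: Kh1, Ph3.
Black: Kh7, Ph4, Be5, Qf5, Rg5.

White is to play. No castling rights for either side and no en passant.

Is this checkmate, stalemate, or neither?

White to move; white king on h1.
In check: no.
King squares — g1: attacked by Rg5; g2: attacked by Rg5; h2: attacked by Be5.
Legal moves for White: none.
Not in check and no legal moves → stalemate.

stalemate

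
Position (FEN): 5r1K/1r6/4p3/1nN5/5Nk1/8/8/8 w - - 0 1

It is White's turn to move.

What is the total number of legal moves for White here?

0

White to move; king on h8.
In check: yes, from the black rook on f8.
Legal moves: none.
Count: 0.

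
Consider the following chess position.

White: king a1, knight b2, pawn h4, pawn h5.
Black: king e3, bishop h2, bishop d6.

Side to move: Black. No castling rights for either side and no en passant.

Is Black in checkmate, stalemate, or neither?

neither

Black to move; black king on e3.
In check: no.
Legal moves for Black include: Bf8, Bb8, Be7, Bc7, Bde5, Bc5, Bdf4, Bb4, Bdg3, Ba3, Kf4, Ke4, Kd4, Kf3, Kf2, Ke2, Kd2, Bhe5, ... (list truncated; more exist).
Black has legal moves and is not in check → neither.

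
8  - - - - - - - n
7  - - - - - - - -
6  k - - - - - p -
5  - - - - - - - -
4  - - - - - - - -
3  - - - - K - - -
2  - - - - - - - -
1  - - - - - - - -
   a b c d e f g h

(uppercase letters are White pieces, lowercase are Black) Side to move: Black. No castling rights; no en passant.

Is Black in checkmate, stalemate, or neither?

Black to move; black king on a6.
In check: no.
Legal moves for Black: Nf7, Kb7, Ka7, Kb6, Kb5, Ka5, g5.
Black has 7 legal moves and is not in check → neither.

neither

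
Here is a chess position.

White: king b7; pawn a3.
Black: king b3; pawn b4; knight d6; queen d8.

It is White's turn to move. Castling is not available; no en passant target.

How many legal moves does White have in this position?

White to move; king on b7.
In check: yes, from the black knight on d6.
Legal moves: Ka7, Kc6, Ka6.
Count: 3.

3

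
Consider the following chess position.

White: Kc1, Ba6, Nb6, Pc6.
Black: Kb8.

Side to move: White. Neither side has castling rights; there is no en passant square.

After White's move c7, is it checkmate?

no

After c7: black king on b8; in check: yes, from the white pawn on c7.
Black has 2 legal replies: Kxc7, Ka7.
In check but a legal move exists → not checkmate.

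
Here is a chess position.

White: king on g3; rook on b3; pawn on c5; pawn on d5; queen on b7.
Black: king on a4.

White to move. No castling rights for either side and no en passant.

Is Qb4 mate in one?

yes

After Qb4: black king on a4; in check: yes, from the white queen on b4.
King squares — a3: attacked by Rb3; b3: attacked by Qb4; b4: attacked by Rb3; a5: attacked by Qb4; b5: attacked by Qb4.
Black has no legal moves → checkmate.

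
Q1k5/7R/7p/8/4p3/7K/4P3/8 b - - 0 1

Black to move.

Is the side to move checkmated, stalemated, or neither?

Black to move; black king on c8.
In check: yes, from the white queen on a8.
King squares — b7: attacked by Rh7; c7: attacked by Rh7; d7: attacked by Rh7; b8: attacked by Qa8; d8: attacked by Qa8.
Legal moves for Black: none.
In check with no legal moves → checkmate.

checkmate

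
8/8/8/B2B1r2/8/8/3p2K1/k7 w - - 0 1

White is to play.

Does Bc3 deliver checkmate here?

no

After Bc3: black king on a1; in check: yes, from the white bishop on c3.
Black has 1 legal reply: Kb1.
In check but a legal move exists → not checkmate.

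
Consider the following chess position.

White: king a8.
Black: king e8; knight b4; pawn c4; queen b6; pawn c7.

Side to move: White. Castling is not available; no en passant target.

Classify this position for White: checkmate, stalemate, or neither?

stalemate

White to move; white king on a8.
In check: no.
King squares — a7: attacked by Qb6; b7: attacked by Qb6; b8: attacked by Qb6.
Legal moves for White: none.
Not in check and no legal moves → stalemate.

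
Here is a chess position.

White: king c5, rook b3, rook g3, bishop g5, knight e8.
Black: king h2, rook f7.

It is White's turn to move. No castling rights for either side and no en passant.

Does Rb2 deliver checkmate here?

After Rb2: black king on h2; in check: yes, from the white rook on b2.
Black has 3 legal replies: Kxg3, Kh1, Rf2.
In check but a legal move exists → not checkmate.

no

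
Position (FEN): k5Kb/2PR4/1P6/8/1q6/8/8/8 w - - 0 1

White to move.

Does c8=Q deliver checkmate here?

yes

After c8=Q: black king on a8; in check: yes, from the white queen on c8.
King squares — a7: attacked by Pb6; b7: attacked by Rd7; b8: attacked by Qc8.
Black has no legal moves → checkmate.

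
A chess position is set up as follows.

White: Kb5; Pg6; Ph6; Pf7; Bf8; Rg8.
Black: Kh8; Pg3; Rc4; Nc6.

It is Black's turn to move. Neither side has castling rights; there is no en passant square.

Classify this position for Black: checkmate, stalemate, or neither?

Black to move; black king on h8.
In check: yes, from the white rook on g8.
King squares — g7: attacked by Ph6; h7: attacked by Pg6; g8: attacked by Pf7.
Legal moves for Black: none.
In check with no legal moves → checkmate.

checkmate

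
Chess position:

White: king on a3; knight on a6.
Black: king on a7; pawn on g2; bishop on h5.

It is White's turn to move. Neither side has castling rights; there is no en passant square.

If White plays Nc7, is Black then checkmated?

After Nc7: black king on a7; in check: no.
Black is not in check, so this cannot be checkmate.

no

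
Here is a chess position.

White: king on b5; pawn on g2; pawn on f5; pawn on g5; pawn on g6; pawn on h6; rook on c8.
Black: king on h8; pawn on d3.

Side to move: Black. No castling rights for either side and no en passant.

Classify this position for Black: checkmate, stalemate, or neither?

Black to move; black king on h8.
In check: yes, from the white rook on c8.
King squares — g7: attacked by Ph6; h7: attacked by Pg6; g8: attacked by Rc8.
Legal moves for Black: none.
In check with no legal moves → checkmate.

checkmate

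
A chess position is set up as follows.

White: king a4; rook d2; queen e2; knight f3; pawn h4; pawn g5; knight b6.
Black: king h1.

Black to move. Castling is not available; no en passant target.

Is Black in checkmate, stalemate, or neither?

stalemate

Black to move; black king on h1.
In check: no.
King squares — g1: attacked by Nf3; g2: attacked by Qe2; h2: attacked by Qe2.
Legal moves for Black: none.
Not in check and no legal moves → stalemate.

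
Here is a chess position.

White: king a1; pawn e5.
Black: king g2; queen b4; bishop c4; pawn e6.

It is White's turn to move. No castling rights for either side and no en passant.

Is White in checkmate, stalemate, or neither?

White to move; white king on a1.
In check: no.
King squares — b1: attacked by Qb4; a2: attacked by Bc4; b2: attacked by Qb4.
Legal moves for White: none.
Not in check and no legal moves → stalemate.

stalemate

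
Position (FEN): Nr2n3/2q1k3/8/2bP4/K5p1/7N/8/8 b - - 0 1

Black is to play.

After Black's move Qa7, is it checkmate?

yes

After Qa7: white king on a4; in check: yes, from the black queen on a7.
King squares — a3: attacked by Bc5; b3: attacked by Rb8; b4: attacked by Bc5; a5: attacked by Qa7; b5: attacked by Rb8.
White has no legal moves → checkmate.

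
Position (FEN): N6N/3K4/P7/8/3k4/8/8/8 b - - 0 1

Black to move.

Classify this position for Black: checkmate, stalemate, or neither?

Black to move; black king on d4.
In check: no.
Legal moves for Black: Ke5, Kd5, Kc5, Ke4, Kc4, Ke3, Kd3, Kc3.
Black has 8 legal moves and is not in check → neither.

neither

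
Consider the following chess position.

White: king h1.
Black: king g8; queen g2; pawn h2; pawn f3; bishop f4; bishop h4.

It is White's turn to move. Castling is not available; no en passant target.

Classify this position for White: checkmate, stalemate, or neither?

checkmate

White to move; white king on h1.
In check: yes, from the black queen on g2.
King squares — g1: attacked by Qg2; g2: attacked by Pf3; h2: attacked by Qg2.
Legal moves for White: none.
In check with no legal moves → checkmate.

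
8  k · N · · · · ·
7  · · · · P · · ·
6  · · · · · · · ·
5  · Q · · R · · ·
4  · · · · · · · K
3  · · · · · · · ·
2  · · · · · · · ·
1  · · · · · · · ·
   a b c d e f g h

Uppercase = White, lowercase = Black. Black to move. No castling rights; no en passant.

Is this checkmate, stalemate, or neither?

stalemate

Black to move; black king on a8.
In check: no.
King squares — a7: attacked by Nc8; b7: attacked by Qb5; b8: attacked by Qb5.
Legal moves for Black: none.
Not in check and no legal moves → stalemate.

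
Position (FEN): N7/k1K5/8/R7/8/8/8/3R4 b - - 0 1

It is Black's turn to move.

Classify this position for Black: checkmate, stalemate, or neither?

checkmate

Black to move; black king on a7.
In check: yes, from the white rook on a5.
King squares — a6: attacked by Ra5; b6: attacked by Kc7; b7: attacked by Kc7; a8: attacked by Ra5; b8: attacked by Kc7.
Legal moves for Black: none.
In check with no legal moves → checkmate.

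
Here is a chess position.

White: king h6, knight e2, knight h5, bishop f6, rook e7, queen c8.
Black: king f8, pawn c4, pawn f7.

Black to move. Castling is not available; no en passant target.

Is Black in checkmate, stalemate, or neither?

Black to move; black king on f8.
In check: yes, from the white queen on c8.
King squares — e7: attacked by Bf6; f7: own pawn; g7: attacked by Nh5; e8: attacked by Re7; g8: attacked by Qc8.
Legal moves for Black: none.
In check with no legal moves → checkmate.

checkmate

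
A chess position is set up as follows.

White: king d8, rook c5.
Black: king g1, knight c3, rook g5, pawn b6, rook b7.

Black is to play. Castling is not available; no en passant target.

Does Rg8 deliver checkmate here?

yes

After Rg8: white king on d8; in check: yes, from the black rook on g8.
King squares — c7: attacked by Rb7; d7: attacked by Rb7; e7: attacked by Rb7; c8: attacked by Rg8; e8: attacked by Rg8.
White has no legal moves → checkmate.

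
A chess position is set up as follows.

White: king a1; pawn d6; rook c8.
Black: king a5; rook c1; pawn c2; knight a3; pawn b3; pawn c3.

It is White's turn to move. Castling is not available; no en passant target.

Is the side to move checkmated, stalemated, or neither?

White to move; white king on a1.
In check: yes, from the black rook on c1.
King squares — b1: attacked by Rc1; a2: attacked by Pb3; b2: attacked by Pc3.
Legal moves for White: none.
In check with no legal moves → checkmate.

checkmate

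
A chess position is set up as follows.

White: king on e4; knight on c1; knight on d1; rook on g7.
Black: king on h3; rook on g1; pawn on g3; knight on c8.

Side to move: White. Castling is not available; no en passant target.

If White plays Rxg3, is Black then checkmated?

no

After Rxg3: black king on h3; in check: yes, from the white rook on g3.
Black has 4 legal replies: Kh4, Kxg3, Kh2, Rxg3.
In check but a legal move exists → not checkmate.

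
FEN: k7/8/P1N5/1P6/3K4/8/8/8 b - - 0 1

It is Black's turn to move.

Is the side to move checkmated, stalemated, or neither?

stalemate

Black to move; black king on a8.
In check: no.
King squares — a7: attacked by Nc6; b7: attacked by Pa6; b8: attacked by Nc6.
Legal moves for Black: none.
Not in check and no legal moves → stalemate.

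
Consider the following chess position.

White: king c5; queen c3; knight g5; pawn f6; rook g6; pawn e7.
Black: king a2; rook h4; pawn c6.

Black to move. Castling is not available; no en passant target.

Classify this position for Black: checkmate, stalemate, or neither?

neither

Black to move; black king on a2.
In check: no.
Legal moves for Black: Rh8, Rh7, Rh6, Rh5, Rg4, Rf4, Re4, Rd4, Rc4+, Rb4, Ra4, Rh3, Rh2, Rh1, Kb1.
Black has 15 legal moves and is not in check → neither.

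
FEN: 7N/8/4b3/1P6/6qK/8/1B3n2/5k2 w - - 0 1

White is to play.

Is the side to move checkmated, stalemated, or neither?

White to move; white king on h4.
In check: yes, from the black queen on g4.
King squares — g3: attacked by Qg4; h3: attacked by Nf2; g4: attacked by Nf2; g5: attacked by Qg4; h5: attacked by Qg4.
Legal moves for White: none.
In check with no legal moves → checkmate.

checkmate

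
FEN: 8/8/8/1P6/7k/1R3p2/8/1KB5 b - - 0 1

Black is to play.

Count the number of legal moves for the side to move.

Black to move; king on h4.
In check: no.
Legal moves: Kh5, Kg4, Kh3, Kg3, f2.
Count: 5.

5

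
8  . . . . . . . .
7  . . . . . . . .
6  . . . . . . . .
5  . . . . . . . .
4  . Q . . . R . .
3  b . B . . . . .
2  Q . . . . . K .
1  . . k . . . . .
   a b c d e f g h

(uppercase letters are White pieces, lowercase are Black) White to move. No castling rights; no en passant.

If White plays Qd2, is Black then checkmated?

yes

After Qd2: black king on c1; in check: yes, from the white queen on d2.
King squares — b1: attacked by Qb4; d1: attacked by Qd2; b2: attacked by Qd2; c2: attacked by Qd2; d2: attacked by Bc3.
Black has no legal moves → checkmate.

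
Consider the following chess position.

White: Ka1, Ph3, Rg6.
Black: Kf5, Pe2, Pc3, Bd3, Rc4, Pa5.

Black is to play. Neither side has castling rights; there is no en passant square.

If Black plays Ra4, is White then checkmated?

After Ra4: white king on a1; in check: yes, from the black rook on a4.
King squares — b1: attacked by Bd3; a2: attacked by Ra4; b2: attacked by Pc3.
White has no legal moves → checkmate.

yes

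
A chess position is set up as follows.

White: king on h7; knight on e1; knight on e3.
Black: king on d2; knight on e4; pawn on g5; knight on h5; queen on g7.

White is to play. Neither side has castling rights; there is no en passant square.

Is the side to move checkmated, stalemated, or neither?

White to move; white king on h7.
In check: yes, from the black queen on g7.
King squares — g6: attacked by Qg7; h6: attacked by Qg7; g7: attacked by Nh5; g8: attacked by Qg7; h8: attacked by Qg7.
Legal moves for White: none.
In check with no legal moves → checkmate.

checkmate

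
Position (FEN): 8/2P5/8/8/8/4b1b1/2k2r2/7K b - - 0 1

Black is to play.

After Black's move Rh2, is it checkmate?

After Rh2: white king on h1; in check: yes, from the black rook on h2.
King squares — g1: attacked by Be3; g2: attacked by Rh2; h2: attacked by Bg3.
White has no legal moves → checkmate.

yes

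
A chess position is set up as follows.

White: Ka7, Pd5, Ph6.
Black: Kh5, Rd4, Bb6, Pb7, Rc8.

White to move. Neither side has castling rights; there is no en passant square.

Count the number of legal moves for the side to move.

2

White to move; king on a7.
In check: yes, from the black bishop on b6.
Legal moves: Kxb7, Kxb6.
Count: 2.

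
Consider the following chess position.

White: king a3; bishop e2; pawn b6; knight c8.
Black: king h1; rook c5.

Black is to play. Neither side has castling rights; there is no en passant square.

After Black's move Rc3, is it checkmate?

After Rc3: white king on a3; in check: yes, from the black rook on c3.
White has 4 legal replies: Kb4, Ka4, Kb2, Ka2.
In check but a legal move exists → not checkmate.

no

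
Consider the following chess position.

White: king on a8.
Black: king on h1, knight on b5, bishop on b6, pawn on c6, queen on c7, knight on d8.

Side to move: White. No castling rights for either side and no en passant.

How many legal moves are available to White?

White to move; king on a8.
In check: no.
Legal moves: none.
Count: 0.

0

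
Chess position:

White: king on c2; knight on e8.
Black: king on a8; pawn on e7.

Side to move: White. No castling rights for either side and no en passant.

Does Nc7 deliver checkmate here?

After Nc7: black king on a8; in check: yes, from the white knight on c7.
Black has 3 legal replies: Kb8, Kb7, Ka7.
In check but a legal move exists → not checkmate.

no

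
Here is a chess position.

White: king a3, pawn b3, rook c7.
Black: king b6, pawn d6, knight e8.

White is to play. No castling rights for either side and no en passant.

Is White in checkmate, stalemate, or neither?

White to move; white king on a3.
In check: no.
Legal moves for White include: Rc8, Rh7, Rg7, Rf7, Re7, Rd7, Rb7+, Ra7, Rc6+, Rc5, Rc4, Rc3, Rc2, Rc1, Kb4, Ka4, Kb2, Ka2, ... (list truncated; more exist).
White has legal moves and is not in check → neither.

neither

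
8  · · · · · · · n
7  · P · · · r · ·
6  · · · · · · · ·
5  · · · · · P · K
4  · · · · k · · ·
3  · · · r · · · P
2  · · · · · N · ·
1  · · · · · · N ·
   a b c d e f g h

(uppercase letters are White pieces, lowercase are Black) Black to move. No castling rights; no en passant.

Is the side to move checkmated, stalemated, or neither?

Black to move; black king on e4.
In check: yes, from the white knight on f2.
King squares — d3: own rook; e3: available; f3: attacked by Ng1; d4: available; f4: available; d5: available; e5: available; f5: available.
Legal moves for Black: Kxf5, Ke5, Kd5, Kf4, Kd4, Ke3.
Black is in check but has 6 legal moves → neither.

neither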